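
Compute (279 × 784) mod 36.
0

(279 × 784) = 218736
218736 mod 36 = 0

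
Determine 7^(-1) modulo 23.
7^(-1) ≡ 10 (mod 23). Verification: 7 × 10 = 70 ≡ 1 (mod 23)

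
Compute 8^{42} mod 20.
4

Using successive squaring:
Binary expansion of 42: 101010
Powers of 8 mod 20 (each is the square of the previous):
  8^1 ≡ 8 (mod 20)
  8^2 ≡ 8² = 64 ≡ 4 (mod 20)
  8^4 ≡ 4² = 16 ≡ 16 (mod 20)
  8^8 ≡ 16² = 256 ≡ 16 (mod 20)
  8^16 ≡ 16² = 256 ≡ 16 (mod 20)
  8^32 ≡ 16² = 256 ≡ 16 (mod 20)
42 = 32 + 8 + 2, so 8^42 = 8^32 × 8^8 × 8^2 ≡ 16 × 16 × 4 (mod 20)
Multiplying step by step:
  16 × 16 = 256 ≡ 16 (mod 20)
  16 × 4 = 64 ≡ 4 (mod 20)
Result: 8^42 ≡ 4 (mod 20)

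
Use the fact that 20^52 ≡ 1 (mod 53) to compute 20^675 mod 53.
By Fermat: 20^{52} ≡ 1 (mod 53). 675 ≡ 51 (mod 52). So 20^{675} ≡ 20^{51} ≡ 8 (mod 53)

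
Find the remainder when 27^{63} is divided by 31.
By Fermat: 27^{30} ≡ 1 (mod 31). 63 = 2×30 + 3. So 27^{63} ≡ 27^{3} ≡ 29 (mod 31)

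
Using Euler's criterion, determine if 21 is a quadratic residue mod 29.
By Euler's criterion: 21^{14} ≡ 28 (mod 29). Since this equals -1 (≡ 28), 21 is not a QR.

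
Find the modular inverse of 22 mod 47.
22^(-1) ≡ 15 (mod 47). Verification: 22 × 15 = 330 ≡ 1 (mod 47)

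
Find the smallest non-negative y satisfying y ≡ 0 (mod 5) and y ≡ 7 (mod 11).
M = 5 × 11 = 55. M₁ = 11, y₁ ≡ 1 (mod 5). M₂ = 5, y₂ ≡ 9 (mod 11). y = 0×11×1 + 7×5×9 ≡ 40 (mod 55)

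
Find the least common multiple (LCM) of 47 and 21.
987

First find GCD(47, 21) using the Euclidean algorithm:
47 = 2 × 21 + 5
21 = 4 × 5 + 1
5 = 5 × 1 + 0
GCD(47, 21) = 1

LCM formula: LCM(a, b) = (a × b) / GCD(a, b)
LCM(47, 21) = (47 × 21) / 1
LCM(47, 21) = 987 / 1
LCM(47, 21) = 987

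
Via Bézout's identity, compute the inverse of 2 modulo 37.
Extended GCD: 2(-18) + 37(1) = 1. So 2^(-1) ≡ 19 ≡ 19 (mod 37). Verify: 2 × 19 = 38 ≡ 1 (mod 37)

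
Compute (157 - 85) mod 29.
14

(157 - 85) = 72
72 mod 29 = 14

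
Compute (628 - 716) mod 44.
0

(628 - 716) = -88
-88 mod 44 = 0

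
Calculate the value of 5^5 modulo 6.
5 = 4 + 1 (binary 101). Repeated squaring mod 6: 5^1 ≡ 5; 5^2 ≡ 5² = 25 ≡ 1; 5^4 ≡ 1² = 1 ≡ 1. Multiply: 5^5 = 5^4 × 5^1 ≡ 1 × 5 (mod 6): 1 × 5 = 5 ≡ 5. So 5^5 ≡ 5 (mod 6).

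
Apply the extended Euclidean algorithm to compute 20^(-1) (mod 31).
Extended GCD: 20(14) + 31(-9) = 1. So 20^(-1) ≡ 14 ≡ 14 (mod 31). Verify: 20 × 14 = 280 ≡ 1 (mod 31)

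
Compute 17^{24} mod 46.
13

Using successive squaring:
Binary expansion of 24: 11000
Powers of 17 mod 46 (each is the square of the previous):
  17^1 ≡ 17 (mod 46)
  17^2 ≡ 17² = 289 ≡ 13 (mod 46)
  17^4 ≡ 13² = 169 ≡ 31 (mod 46)
  17^8 ≡ 31² = 961 ≡ 41 (mod 46)
  17^16 ≡ 41² = 1681 ≡ 25 (mod 46)
24 = 16 + 8, so 17^24 = 17^16 × 17^8 ≡ 25 × 41 (mod 46)
Multiplying step by step:
  25 × 41 = 1025 ≡ 13 (mod 46)
Result: 17^24 ≡ 13 (mod 46)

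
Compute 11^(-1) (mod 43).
11^(-1) ≡ 4 (mod 43). Verification: 11 × 4 = 44 ≡ 1 (mod 43)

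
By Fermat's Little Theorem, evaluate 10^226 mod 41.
By Fermat: 10^{40} ≡ 1 (mod 41). 226 = 5×40 + 26. So 10^{226} ≡ 10^{26} ≡ 10 (mod 41)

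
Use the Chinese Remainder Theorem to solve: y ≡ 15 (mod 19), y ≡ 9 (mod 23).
M = 19 × 23 = 437. M₁ = 23, y₁ ≡ 5 (mod 19). M₂ = 19, y₂ ≡ 17 (mod 23). y = 15×23×5 + 9×19×17 ≡ 262 (mod 437)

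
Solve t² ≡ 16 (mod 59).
The square roots of 16 mod 59 are 4 and 55. Verify: 4² = 16 ≡ 16 (mod 59)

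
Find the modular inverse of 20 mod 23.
20^(-1) ≡ 15 (mod 23). Verification: 20 × 15 = 300 ≡ 1 (mod 23)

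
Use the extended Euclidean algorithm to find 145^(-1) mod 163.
Extended GCD: 145(9) + 163(-8) = 1. So 145^(-1) ≡ 9 ≡ 9 (mod 163). Verify: 145 × 9 = 1305 ≡ 1 (mod 163)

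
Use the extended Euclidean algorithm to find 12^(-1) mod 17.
Extended GCD: 12(-7) + 17(5) = 1. So 12^(-1) ≡ 10 ≡ 10 (mod 17). Verify: 12 × 10 = 120 ≡ 1 (mod 17)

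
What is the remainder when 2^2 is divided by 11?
2 = 2 (binary 10). Repeated squaring mod 11: 2^1 ≡ 2; 2^2 ≡ 2² = 4 ≡ 4. So 2^2 ≡ 4 (mod 11).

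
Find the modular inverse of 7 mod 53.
7^(-1) ≡ 38 (mod 53). Verification: 7 × 38 = 266 ≡ 1 (mod 53)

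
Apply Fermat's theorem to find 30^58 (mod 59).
By Fermat's Little Theorem, 30^{58} ≡ 1 (mod 59) since 59 is prime and gcd(30, 59) = 1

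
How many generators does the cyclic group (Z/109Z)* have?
36

The number of primitive roots modulo p is φ(p-1) = φ(108)
φ(108) = 36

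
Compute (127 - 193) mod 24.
6

(127 - 193) = -66
-66 mod 24 = 6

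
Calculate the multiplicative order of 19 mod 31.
Powers of 19 mod 31: 19^1≡19, 19^2≡20, 19^3≡8, 19^4≡28, 19^5≡5, 19^6≡2, 19^7≡7, 19^8≡9, 19^9≡16, 19^10≡25, 19^11≡10, 19^12≡4, 19^13≡14, 19^14≡18, 19^15≡1. Order = 15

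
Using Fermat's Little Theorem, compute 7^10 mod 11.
By Fermat's Little Theorem, 7^{10} ≡ 1 (mod 11) since 11 is prime and gcd(7, 11) = 1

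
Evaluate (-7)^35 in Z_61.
Using repeated squaring. (-7) ≡ 54 (mod 61). 35 = 32 + 2 + 1 (binary 100011). Repeated squaring mod 61: 54^1 ≡ 54; 54^2 ≡ 54² = 2916 ≡ 49; 54^4 ≡ 49² = 2401 ≡ 22; 54^8 ≡ 22² = 484 ≡ 57; 54^16 ≡ 57² = 3249 ≡ 16; 54^32 ≡ 16² = 256 ≡ 12. Multiply: (-7)^35 ≡ 54^32 × 54^2 × 54^1 ≡ 12 × 49 × 54 (mod 61): 12 × 49 = 588 ≡ 39; 39 × 54 = 2106 ≡ 32. So (-7)^35 ≡ 32 (mod 61).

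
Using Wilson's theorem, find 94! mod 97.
(96)! = (94)! × (95) × (96) ≡ -1 (mod 97). So (94)! ≡ -1 × [(96)(95)]^(-1) ≡ 48 (mod 97)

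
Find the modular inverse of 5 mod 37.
5^(-1) ≡ 15 (mod 37). Verification: 5 × 15 = 75 ≡ 1 (mod 37)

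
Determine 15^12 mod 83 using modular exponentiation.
Using repeated squaring. 12 = 8 + 4 (binary 1100). Repeated squaring mod 83: 15^1 ≡ 15; 15^2 ≡ 15² = 225 ≡ 59; 15^4 ≡ 59² = 3481 ≡ 78; 15^8 ≡ 78² = 6084 ≡ 25. Multiply: 15^12 = 15^8 × 15^4 ≡ 25 × 78 (mod 83): 25 × 78 = 1950 ≡ 41. So 15^12 ≡ 41 (mod 83).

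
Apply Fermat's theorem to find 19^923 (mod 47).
By Fermat: 19^{46} ≡ 1 (mod 47). 923 ≡ 3 (mod 46). So 19^{923} ≡ 19^{3} ≡ 44 (mod 47)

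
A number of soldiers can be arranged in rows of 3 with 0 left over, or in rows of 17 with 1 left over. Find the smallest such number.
M = 3 × 17 = 51. M₁ = 17, y₁ ≡ 2 (mod 3). M₂ = 3, y₂ ≡ 6 (mod 17). m = 0×17×2 + 1×3×6 ≡ 18 (mod 51). The smallest positive such number is 18.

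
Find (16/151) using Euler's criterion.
(16/151) = 16^{75} mod 151 = 1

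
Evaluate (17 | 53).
(17/53) = 17^{26} mod 53 = 1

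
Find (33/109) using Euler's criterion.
(33/109) = 33^{54} mod 109 = -1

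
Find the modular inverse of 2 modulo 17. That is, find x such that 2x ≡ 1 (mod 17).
9

Using Extended Euclidean Algorithm:
gcd(2, 17) = 1
Bezout coefficients: 2 × -8 + 17 × 1 = 1
So 2 × -8 ≡ 1 (mod 17)
The inverse is -8 mod 17 = 9
Verification: 2 × 9 = 18 = 1 × 17 + 1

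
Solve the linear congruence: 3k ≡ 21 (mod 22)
7

Since gcd(3, 22) = 1 divides 21, a solution exists.
Multiply both sides by the inverse of 3 mod 22:
  3^(-1) mod 22 = 15
  x ≡ 15 × 21 ≡ 315 ≡ 7 (mod 22)
Verification: 3 × 7 = 21 = 0 × 22 + 21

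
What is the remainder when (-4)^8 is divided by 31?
(-4) ≡ 27 (mod 31). 8 = 8 (binary 1000). Repeated squaring mod 31: 27^1 ≡ 27; 27^2 ≡ 27² = 729 ≡ 16; 27^4 ≡ 16² = 256 ≡ 8; 27^8 ≡ 8² = 64 ≡ 2. So (-4)^8 ≡ 2 (mod 31).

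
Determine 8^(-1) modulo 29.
8^(-1) ≡ 11 (mod 29). Verification: 8 × 11 = 88 ≡ 1 (mod 29)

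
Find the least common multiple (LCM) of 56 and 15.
840

First find GCD(56, 15) using the Euclidean algorithm:
56 = 3 × 15 + 11
15 = 1 × 11 + 4
11 = 2 × 4 + 3
4 = 1 × 3 + 1
3 = 3 × 1 + 0
GCD(56, 15) = 1

LCM formula: LCM(a, b) = (a × b) / GCD(a, b)
LCM(56, 15) = (56 × 15) / 1
LCM(56, 15) = 840 / 1
LCM(56, 15) = 840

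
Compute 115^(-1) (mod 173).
115^(-1) ≡ 170 (mod 173). Verification: 115 × 170 = 19550 ≡ 1 (mod 173)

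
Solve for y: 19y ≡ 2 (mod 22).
14

Since gcd(19, 22) = 1 divides 2, a solution exists.
Multiply both sides by the inverse of 19 mod 22:
  19^(-1) mod 22 = 7
  x ≡ 7 × 2 ≡ 14 ≡ 14 (mod 22)
Verification: 19 × 14 = 266 = 12 × 22 + 2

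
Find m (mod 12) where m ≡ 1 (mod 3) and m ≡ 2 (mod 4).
M = 3 × 4 = 12. M₁ = 4, y₁ ≡ 1 (mod 3). M₂ = 3, y₂ ≡ 3 (mod 4). m = 1×4×1 + 2×3×3 ≡ 10 (mod 12)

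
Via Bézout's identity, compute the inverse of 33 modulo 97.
Extended GCD: 33(-47) + 97(16) = 1. So 33^(-1) ≡ 50 ≡ 50 (mod 97). Verify: 33 × 50 = 1650 ≡ 1 (mod 97)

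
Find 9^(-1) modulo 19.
17

Using Extended Euclidean Algorithm:
gcd(9, 19) = 1
Bezout coefficients: 9 × -2 + 19 × 1 = 1
So 9 × -2 ≡ 1 (mod 19)
The inverse is -2 mod 19 = 17
Verification: 9 × 17 = 153 = 8 × 19 + 1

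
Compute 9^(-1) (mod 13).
9^(-1) ≡ 3 (mod 13). Verification: 9 × 3 = 27 ≡ 1 (mod 13)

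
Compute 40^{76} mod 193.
59

Using successive squaring:
Binary expansion of 76: 1001100
Powers of 40 mod 193 (each is the square of the previous):
  40^1 ≡ 40 (mod 193)
  40^2 ≡ 40² = 1600 ≡ 56 (mod 193)
  40^4 ≡ 56² = 3136 ≡ 48 (mod 193)
  40^8 ≡ 48² = 2304 ≡ 181 (mod 193)
  40^16 ≡ 181² = 32761 ≡ 144 (mod 193)
  40^32 ≡ 144² = 20736 ≡ 85 (mod 193)
  40^64 ≡ 85² = 7225 ≡ 84 (mod 193)
76 = 64 + 8 + 4, so 40^76 = 40^64 × 40^8 × 40^4 ≡ 84 × 181 × 48 (mod 193)
Multiplying step by step:
  84 × 181 = 15204 ≡ 150 (mod 193)
  150 × 48 = 7200 ≡ 59 (mod 193)
Result: 40^76 ≡ 59 (mod 193)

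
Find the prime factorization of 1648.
2^4 × 103

Divide by primes starting from smallest:
1648 ÷ 2 = 824
824 ÷ 2 = 412
412 ÷ 2 = 206
206 ÷ 2 = 103
103 ÷ 103 = 1

1648 = 2^4 × 103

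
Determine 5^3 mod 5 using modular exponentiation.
5 ≡ 0 (mod 5). 3 = 2 + 1 (binary 11). Repeated squaring mod 5: 0^1 ≡ 0; 0^2 ≡ 0² = 0 ≡ 0. Multiply: 5^3 ≡ 0^2 × 0^1 ≡ 0 × 0 (mod 5): 0 × 0 = 0 ≡ 0. So 5^3 ≡ 0 (mod 5).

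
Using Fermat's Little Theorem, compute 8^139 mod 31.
By Fermat: 8^{30} ≡ 1 (mod 31). 139 = 4×30 + 19. So 8^{139} ≡ 8^{19} ≡ 4 (mod 31)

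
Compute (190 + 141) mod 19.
8

(190 + 141) = 331
331 mod 19 = 8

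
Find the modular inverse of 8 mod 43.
8^(-1) ≡ 27 (mod 43). Verification: 8 × 27 = 216 ≡ 1 (mod 43)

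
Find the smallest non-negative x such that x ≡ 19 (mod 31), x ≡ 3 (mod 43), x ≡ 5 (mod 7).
7614

Using the Chinese Remainder Theorem:
M = product of moduli = 9331
For equation 1: M_1 = 301, 301 ≡ 22 (mod 31), inverse of 301 mod 31 is 24 (check: 22 × 24 = 528 ≡ 1 (mod 31))
For equation 2: M_2 = 217, 217 ≡ 2 (mod 43), inverse of 217 mod 43 is 22 (check: 2 × 22 = 44 ≡ 1 (mod 43))
For equation 3: M_3 = 1333, 1333 ≡ 3 (mod 7), inverse of 1333 mod 7 is 5 (check: 3 × 5 = 15 ≡ 1 (mod 7))
Combine: x ≡ Σ r_i×M_i×(M_i⁻¹ mod m_i) = 19×301×24 + 3×217×22 + 5×1333×5 = 137256 + 14322 + 33325 = 184903
184903 mod 9331 = 7614
x ≡ 7614 (mod 9331)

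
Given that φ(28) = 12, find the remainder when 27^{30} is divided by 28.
By Euler: 27^{12} ≡ 1 (mod 28) since gcd(27, 28) = 1. 30 = 2×12 + 6. So 27^{30} ≡ 27^{6} ≡ 1 (mod 28)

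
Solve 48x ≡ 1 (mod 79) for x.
28

Using Extended Euclidean Algorithm:
gcd(48, 79) = 1
Bezout coefficients: 48 × 28 + 79 × -17 = 1
So 48 × 28 ≡ 1 (mod 79)
The inverse is 28 mod 79 = 28
Verification: 48 × 28 = 1344 = 17 × 79 + 1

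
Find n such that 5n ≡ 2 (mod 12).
10

Since gcd(5, 12) = 1 divides 2, a solution exists.
Multiply both sides by the inverse of 5 mod 12:
  5^(-1) mod 12 = 5
  x ≡ 5 × 2 ≡ 10 ≡ 10 (mod 12)
Verification: 5 × 10 = 50 = 4 × 12 + 2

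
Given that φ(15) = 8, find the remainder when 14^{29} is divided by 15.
By Euler: 14^{8} ≡ 1 (mod 15) since gcd(14, 15) = 1. 29 = 3×8 + 5. So 14^{29} ≡ 14^{5} ≡ 14 (mod 15)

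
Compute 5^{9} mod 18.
17

Using successive squaring:
Binary expansion of 9: 1001
Powers of 5 mod 18 (each is the square of the previous):
  5^1 ≡ 5 (mod 18)
  5^2 ≡ 5² = 25 ≡ 7 (mod 18)
  5^4 ≡ 7² = 49 ≡ 13 (mod 18)
  5^8 ≡ 13² = 169 ≡ 7 (mod 18)
9 = 8 + 1, so 5^9 = 5^8 × 5^1 ≡ 7 × 5 (mod 18)
Multiplying step by step:
  7 × 5 = 35 ≡ 17 (mod 18)
Result: 5^9 ≡ 17 (mod 18)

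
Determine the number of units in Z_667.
616

Prime factorization: 667 = 23 × 29
Using the formula φ(n) = n × Π(1 - 1/p) for each prime factor p:
φ(667) = 667 × (1 - 1/23) × (1 - 1/29)
φ(667) = 616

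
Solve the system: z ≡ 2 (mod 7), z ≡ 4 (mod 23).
M = 7 × 23 = 161. M₁ = 23, y₁ ≡ 4 (mod 7). M₂ = 7, y₂ ≡ 10 (mod 23). z = 2×23×4 + 4×7×10 ≡ 142 (mod 161)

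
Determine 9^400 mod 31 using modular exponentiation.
Using Fermat: 9^{30} ≡ 1 (mod 31). 400 ≡ 10 (mod 30). So 9^{400} ≡ 9^{10} ≡ 5 (mod 31)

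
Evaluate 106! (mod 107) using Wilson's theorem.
By Wilson's theorem, (106)! ≡ -1 ≡ 106 (mod 107)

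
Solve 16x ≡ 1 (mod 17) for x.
16^(-1) ≡ 16 (mod 17). Verification: 16 × 16 = 256 ≡ 1 (mod 17)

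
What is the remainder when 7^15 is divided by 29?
Using repeated squaring. 15 = 8 + 4 + 2 + 1 (binary 1111). Repeated squaring mod 29: 7^1 ≡ 7; 7^2 ≡ 7² = 49 ≡ 20; 7^4 ≡ 20² = 400 ≡ 23; 7^8 ≡ 23² = 529 ≡ 7. Multiply: 7^15 = 7^8 × 7^4 × 7^2 × 7^1 ≡ 7 × 23 × 20 × 7 (mod 29): 7 × 23 = 161 ≡ 16; 16 × 20 = 320 ≡ 1; 1 × 7 = 7 ≡ 7. So 7^15 ≡ 7 (mod 29).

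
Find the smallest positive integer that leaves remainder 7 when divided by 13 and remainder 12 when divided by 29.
M = 13 × 29 = 377. M₁ = 29, y₁ ≡ 9 (mod 13). M₂ = 13, y₂ ≡ 9 (mod 29). k = 7×29×9 + 12×13×9 ≡ 215 (mod 377). The smallest positive such number is 215.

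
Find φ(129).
84

Prime factorization: 129 = 3 × 43
Using the formula φ(n) = n × Π(1 - 1/p) for each prime factor p:
φ(129) = 129 × (1 - 1/3) × (1 - 1/43)
φ(129) = 84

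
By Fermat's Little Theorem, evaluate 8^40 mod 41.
By Fermat's Little Theorem, 8^{40} ≡ 1 (mod 41) since 41 is prime and gcd(8, 41) = 1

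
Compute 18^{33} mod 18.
0

Using successive squaring:
Binary expansion of 33: 100001
Powers of 18 mod 18 (each is the square of the previous):
  18^1 ≡ 0 (mod 18)
  18^2 ≡ 0² = 0 ≡ 0 (mod 18)
  18^4 ≡ 0² = 0 ≡ 0 (mod 18)
  18^8 ≡ 0² = 0 ≡ 0 (mod 18)
  18^16 ≡ 0² = 0 ≡ 0 (mod 18)
  18^32 ≡ 0² = 0 ≡ 0 (mod 18)
33 = 32 + 1, so 18^33 = 18^32 × 18^1 ≡ 0 × 0 (mod 18)
Multiplying step by step:
  0 × 0 = 0 ≡ 0 (mod 18)
Result: 18^33 ≡ 0 (mod 18)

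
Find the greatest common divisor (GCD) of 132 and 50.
2

Using the Euclidean algorithm:
132 = 2 × 50 + 32
50 = 1 × 32 + 18
32 = 1 × 18 + 14
18 = 1 × 14 + 4
14 = 3 × 4 + 2
4 = 2 × 2 + 0

GCD(132, 50) = 2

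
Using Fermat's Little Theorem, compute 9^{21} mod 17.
8

By Fermat's Little Theorem, a^(p-1) ≡ 1 (mod p) for prime p and gcd(a, p) = 1
Here p = 17, so 9^16 ≡ 1 (mod 17)
We can reduce the exponent: 21 mod 16 = 5
So 9^21 ≡ 9^5 (mod 17)
Computing: 9^5 mod 17 = 8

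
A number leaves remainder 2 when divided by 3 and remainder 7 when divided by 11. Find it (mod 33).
M = 3 × 11 = 33. M₁ = 11, y₁ ≡ 2 (mod 3). M₂ = 3, y₂ ≡ 4 (mod 11). m = 2×11×2 + 7×3×4 ≡ 29 (mod 33)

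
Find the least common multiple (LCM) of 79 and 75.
5925

First find GCD(79, 75) using the Euclidean algorithm:
79 = 1 × 75 + 4
75 = 18 × 4 + 3
4 = 1 × 3 + 1
3 = 3 × 1 + 0
GCD(79, 75) = 1

LCM formula: LCM(a, b) = (a × b) / GCD(a, b)
LCM(79, 75) = (79 × 75) / 1
LCM(79, 75) = 5925 / 1
LCM(79, 75) = 5925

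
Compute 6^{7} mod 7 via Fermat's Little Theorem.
6

By Fermat's Little Theorem, a^(p-1) ≡ 1 (mod p) for prime p and gcd(a, p) = 1
Here p = 7, so 6^6 ≡ 1 (mod 7)
We can reduce the exponent: 7 mod 6 = 1
So 6^7 ≡ 6^1 (mod 7)
Computing: 6^1 mod 7 = 6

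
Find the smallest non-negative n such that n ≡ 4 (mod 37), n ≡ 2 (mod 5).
152

Using the Chinese Remainder Theorem:
M = product of moduli = 185
For equation 1: M_1 = 5, 5 ≡ 5 (mod 37), inverse of 5 mod 37 is 15 (check: 5 × 15 = 75 ≡ 1 (mod 37))
For equation 2: M_2 = 37, 37 ≡ 2 (mod 5), inverse of 37 mod 5 is 3 (check: 2 × 3 = 6 ≡ 1 (mod 5))
Combine: n ≡ Σ r_i×M_i×(M_i⁻¹ mod m_i) = 4×5×15 + 2×37×3 = 300 + 222 = 522
522 mod 185 = 152
n ≡ 152 (mod 185)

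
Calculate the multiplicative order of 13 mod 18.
Powers of 13 mod 18: 13^1≡13, 13^2≡7, 13^3≡1. Order = 3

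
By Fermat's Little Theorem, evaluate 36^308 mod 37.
By Fermat: 36^{36} ≡ 1 (mod 37). 308 = 8×36 + 20. So 36^{308} ≡ 36^{20} ≡ 1 (mod 37)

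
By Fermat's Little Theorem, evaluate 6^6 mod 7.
By Fermat's Little Theorem, 6^{6} ≡ 1 (mod 7) since 7 is prime and gcd(6, 7) = 1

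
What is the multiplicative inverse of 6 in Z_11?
6^(-1) ≡ 2 (mod 11). Verification: 6 × 2 = 12 ≡ 1 (mod 11)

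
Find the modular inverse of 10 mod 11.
10^(-1) ≡ 10 (mod 11). Verification: 10 × 10 = 100 ≡ 1 (mod 11)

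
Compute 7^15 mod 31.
Using repeated squaring. 15 = 8 + 4 + 2 + 1 (binary 1111). Repeated squaring mod 31: 7^1 ≡ 7; 7^2 ≡ 7² = 49 ≡ 18; 7^4 ≡ 18² = 324 ≡ 14; 7^8 ≡ 14² = 196 ≡ 10. Multiply: 7^15 = 7^8 × 7^4 × 7^2 × 7^1 ≡ 10 × 14 × 18 × 7 (mod 31): 10 × 14 = 140 ≡ 16; 16 × 18 = 288 ≡ 9; 9 × 7 = 63 ≡ 1. So 7^15 ≡ 1 (mod 31).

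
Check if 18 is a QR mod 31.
By Euler's criterion: 18^{15} ≡ 1 (mod 31). Since this equals 1, 18 is a QR.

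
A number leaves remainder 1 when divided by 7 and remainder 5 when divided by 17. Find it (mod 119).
M = 7 × 17 = 119. M₁ = 17, y₁ ≡ 5 (mod 7). M₂ = 7, y₂ ≡ 5 (mod 17). y = 1×17×5 + 5×7×5 ≡ 22 (mod 119)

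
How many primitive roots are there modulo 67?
Number of primitive roots mod 67 = φ(66) = 20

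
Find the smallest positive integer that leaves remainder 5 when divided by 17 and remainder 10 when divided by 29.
M = 17 × 29 = 493. M₁ = 29, y₁ ≡ 10 (mod 17). M₂ = 17, y₂ ≡ 12 (mod 29). n = 5×29×10 + 10×17×12 ≡ 39 (mod 493). The smallest positive such number is 39.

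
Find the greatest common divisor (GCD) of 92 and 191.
1

Using the Euclidean algorithm:
92 = 0 × 191 + 92
191 = 2 × 92 + 7
92 = 13 × 7 + 1
7 = 7 × 1 + 0

GCD(92, 191) = 1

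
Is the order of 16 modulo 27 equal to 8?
No, the actual order is 9, not 8.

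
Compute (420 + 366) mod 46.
4

(420 + 366) = 786
786 mod 46 = 4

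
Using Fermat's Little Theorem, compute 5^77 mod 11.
By Fermat: 5^{10} ≡ 1 (mod 11). 77 = 7×10 + 7. So 5^{77} ≡ 5^{7} ≡ 3 (mod 11)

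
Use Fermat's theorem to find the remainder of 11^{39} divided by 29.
10

By Fermat's Little Theorem, a^(p-1) ≡ 1 (mod p) for prime p and gcd(a, p) = 1
Here p = 29, so 11^28 ≡ 1 (mod 29)
We can reduce the exponent: 39 mod 28 = 11
So 11^39 ≡ 11^11 (mod 29)
Computing: 11^11 mod 29 = 10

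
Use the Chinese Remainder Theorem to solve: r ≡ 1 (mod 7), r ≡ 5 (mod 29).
M = 7 × 29 = 203. M₁ = 29, y₁ ≡ 1 (mod 7). M₂ = 7, y₂ ≡ 25 (mod 29). r = 1×29×1 + 5×7×25 ≡ 92 (mod 203)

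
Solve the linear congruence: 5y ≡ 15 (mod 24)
3

Since gcd(5, 24) = 1 divides 15, a solution exists.
Multiply both sides by the inverse of 5 mod 24:
  5^(-1) mod 24 = 5
  x ≡ 5 × 15 ≡ 75 ≡ 3 (mod 24)
Verification: 5 × 3 = 15 = 0 × 24 + 15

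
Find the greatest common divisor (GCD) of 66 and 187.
11

Using the Euclidean algorithm:
66 = 0 × 187 + 66
187 = 2 × 66 + 55
66 = 1 × 55 + 11
55 = 5 × 11 + 0

GCD(66, 187) = 11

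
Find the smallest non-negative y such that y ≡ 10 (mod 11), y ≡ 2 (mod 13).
54

Using the Chinese Remainder Theorem:
M = product of moduli = 143
For equation 1: M_1 = 13, 13 ≡ 2 (mod 11), inverse of 13 mod 11 is 6 (check: 2 × 6 = 12 ≡ 1 (mod 11))
For equation 2: M_2 = 11, 11 ≡ 11 (mod 13), inverse of 11 mod 13 is 6 (check: 11 × 6 = 66 ≡ 1 (mod 13))
Combine: y ≡ Σ r_i×M_i×(M_i⁻¹ mod m_i) = 10×13×6 + 2×11×6 = 780 + 132 = 912
912 mod 143 = 54
y ≡ 54 (mod 143)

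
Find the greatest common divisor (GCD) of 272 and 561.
17

Using the Euclidean algorithm:
272 = 0 × 561 + 272
561 = 2 × 272 + 17
272 = 16 × 17 + 0

GCD(272, 561) = 17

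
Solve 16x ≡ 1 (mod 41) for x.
16^(-1) ≡ 18 (mod 41). Verification: 16 × 18 = 288 ≡ 1 (mod 41)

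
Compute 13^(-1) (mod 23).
13^(-1) ≡ 16 (mod 23). Verification: 13 × 16 = 208 ≡ 1 (mod 23)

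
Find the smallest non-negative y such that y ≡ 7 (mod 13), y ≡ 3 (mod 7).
59

Using the Chinese Remainder Theorem:
M = product of moduli = 91
For equation 1: M_1 = 7, 7 ≡ 7 (mod 13), inverse of 7 mod 13 is 2 (check: 7 × 2 = 14 ≡ 1 (mod 13))
For equation 2: M_2 = 13, 13 ≡ 6 (mod 7), inverse of 13 mod 7 is 6 (check: 6 × 6 = 36 ≡ 1 (mod 7))
Combine: y ≡ Σ r_i×M_i×(M_i⁻¹ mod m_i) = 7×7×2 + 3×13×6 = 98 + 234 = 332
332 mod 91 = 59
y ≡ 59 (mod 91)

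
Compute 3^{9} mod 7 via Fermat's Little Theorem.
6

By Fermat's Little Theorem, a^(p-1) ≡ 1 (mod p) for prime p and gcd(a, p) = 1
Here p = 7, so 3^6 ≡ 1 (mod 7)
We can reduce the exponent: 9 mod 6 = 3
So 3^9 ≡ 3^3 (mod 7)
Computing: 3^3 mod 7 = 6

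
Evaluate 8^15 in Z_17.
Using repeated squaring. 15 = 8 + 4 + 2 + 1 (binary 1111). Repeated squaring mod 17: 8^1 ≡ 8; 8^2 ≡ 8² = 64 ≡ 13; 8^4 ≡ 13² = 169 ≡ 16; 8^8 ≡ 16² = 256 ≡ 1. Multiply: 8^15 = 8^8 × 8^4 × 8^2 × 8^1 ≡ 1 × 16 × 13 × 8 (mod 17): 1 × 16 = 16 ≡ 16; 16 × 13 = 208 ≡ 4; 4 × 8 = 32 ≡ 15. So 8^15 ≡ 15 (mod 17).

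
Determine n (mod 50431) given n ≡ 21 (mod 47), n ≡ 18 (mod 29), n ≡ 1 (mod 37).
43402

Using the Chinese Remainder Theorem:
M = product of moduli = 50431
For equation 1: M_1 = 1073, 1073 ≡ 39 (mod 47), inverse of 1073 mod 47 is 41 (check: 39 × 41 = 1599 ≡ 1 (mod 47))
For equation 2: M_2 = 1739, 1739 ≡ 28 (mod 29), inverse of 1739 mod 29 is 28 (check: 28 × 28 = 784 ≡ 1 (mod 29))
For equation 3: M_3 = 1363, 1363 ≡ 31 (mod 37), inverse of 1363 mod 37 is 6 (check: 31 × 6 = 186 ≡ 1 (mod 37))
Combine: n ≡ Σ r_i×M_i×(M_i⁻¹ mod m_i) = 21×1073×41 + 18×1739×28 + 1×1363×6 = 923853 + 876456 + 8178 = 1808487
1808487 mod 50431 = 43402
n ≡ 43402 (mod 50431)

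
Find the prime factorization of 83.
83

Divide by primes starting from smallest:
83 ÷ 83 = 1

83 = 83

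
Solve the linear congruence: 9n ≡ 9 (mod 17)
1

Since gcd(9, 17) = 1 divides 9, a solution exists.
Multiply both sides by the inverse of 9 mod 17:
  9^(-1) mod 17 = 2
  x ≡ 2 × 9 ≡ 18 ≡ 1 (mod 17)
Verification: 9 × 1 = 9 = 0 × 17 + 9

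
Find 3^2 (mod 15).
2 = 2 (binary 10). Repeated squaring mod 15: 3^1 ≡ 3; 3^2 ≡ 3² = 9 ≡ 9. So 3^2 ≡ 9 (mod 15).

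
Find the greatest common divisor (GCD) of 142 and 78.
2

Using the Euclidean algorithm:
142 = 1 × 78 + 64
78 = 1 × 64 + 14
64 = 4 × 14 + 8
14 = 1 × 8 + 6
8 = 1 × 6 + 2
6 = 3 × 2 + 0

GCD(142, 78) = 2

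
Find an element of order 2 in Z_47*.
46 has order 2 mod 47 since 46^{2} ≡ 1 (mod 47) and no smaller power works.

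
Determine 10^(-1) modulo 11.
10^(-1) ≡ 10 (mod 11). Verification: 10 × 10 = 100 ≡ 1 (mod 11)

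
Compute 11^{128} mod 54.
13

Using successive squaring:
Binary expansion of 128: 10000000
Powers of 11 mod 54 (each is the square of the previous):
  11^1 ≡ 11 (mod 54)
  11^2 ≡ 11² = 121 ≡ 13 (mod 54)
  11^4 ≡ 13² = 169 ≡ 7 (mod 54)
  11^8 ≡ 7² = 49 ≡ 49 (mod 54)
  11^16 ≡ 49² = 2401 ≡ 25 (mod 54)
  11^32 ≡ 25² = 625 ≡ 31 (mod 54)
  11^64 ≡ 31² = 961 ≡ 43 (mod 54)
  11^128 ≡ 43² = 1849 ≡ 13 (mod 54)
128 is a power of 2, so 11^128 is the last square: ≡ 13 (mod 54)
Result: 11^128 ≡ 13 (mod 54)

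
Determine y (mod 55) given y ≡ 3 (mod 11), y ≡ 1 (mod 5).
36

Using the Chinese Remainder Theorem:
M = product of moduli = 55
For equation 1: M_1 = 5, 5 ≡ 5 (mod 11), inverse of 5 mod 11 is 9 (check: 5 × 9 = 45 ≡ 1 (mod 11))
For equation 2: M_2 = 11, 11 ≡ 1 (mod 5), inverse of 11 mod 5 is 1 (check: 1 × 1 = 1 ≡ 1 (mod 5))
Combine: y ≡ Σ r_i×M_i×(M_i⁻¹ mod m_i) = 3×5×9 + 1×11×1 = 135 + 11 = 146
146 mod 55 = 36
y ≡ 36 (mod 55)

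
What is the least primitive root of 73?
5

A primitive root g modulo p has order p-1 = 72
Prime divisors of 72: [2, 3]
g is a primitive root iff g^(72/q) ≢ 1 (mod 73) for each prime divisor q
Testing small values:
  g = 2: 2^36 ≡ 1, 2^24 ≡ 64 (mod 73) → 2^36 ≡ 1, not primitive root
  g = 3: 3^36 ≡ 1, 3^24 ≡ 1 (mod 73) → 3^36 ≡ 1, not primitive root
  g = 4: 4^36 ≡ 1, 4^24 ≡ 8 (mod 73) → 4^36 ≡ 1, not primitive root
  g = 5: 5^36 ≡ 72, 5^24 ≡ 8 (mod 73) → none is 1, primitive root!
The smallest primitive root is 5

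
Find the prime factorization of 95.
5 × 19

Divide by primes starting from smallest:
95 ÷ 5 = 19
19 ÷ 19 = 1

95 = 5 × 19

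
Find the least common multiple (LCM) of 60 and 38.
1140

First find GCD(60, 38) using the Euclidean algorithm:
60 = 1 × 38 + 22
38 = 1 × 22 + 16
22 = 1 × 16 + 6
16 = 2 × 6 + 4
6 = 1 × 4 + 2
4 = 2 × 2 + 0
GCD(60, 38) = 2

LCM formula: LCM(a, b) = (a × b) / GCD(a, b)
LCM(60, 38) = (60 × 38) / 2
LCM(60, 38) = 2280 / 2
LCM(60, 38) = 1140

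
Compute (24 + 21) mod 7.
3

(24 + 21) = 45
45 mod 7 = 3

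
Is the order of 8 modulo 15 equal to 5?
No, the actual order is 4, not 5.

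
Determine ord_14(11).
Powers of 11 mod 14: 11^1≡11, 11^2≡9, 11^3≡1. Order = 3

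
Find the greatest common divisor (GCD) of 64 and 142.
2

Using the Euclidean algorithm:
64 = 0 × 142 + 64
142 = 2 × 64 + 14
64 = 4 × 14 + 8
14 = 1 × 8 + 6
8 = 1 × 6 + 2
6 = 3 × 2 + 0

GCD(64, 142) = 2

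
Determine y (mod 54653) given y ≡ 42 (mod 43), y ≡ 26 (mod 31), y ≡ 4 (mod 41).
15092

Using the Chinese Remainder Theorem:
M = product of moduli = 54653
For equation 1: M_1 = 1271, 1271 ≡ 24 (mod 43), inverse of 1271 mod 43 is 9 (check: 24 × 9 = 216 ≡ 1 (mod 43))
For equation 2: M_2 = 1763, 1763 ≡ 27 (mod 31), inverse of 1763 mod 31 is 23 (check: 27 × 23 = 621 ≡ 1 (mod 31))
For equation 3: M_3 = 1333, 1333 ≡ 21 (mod 41), inverse of 1333 mod 41 is 2 (check: 21 × 2 = 42 ≡ 1 (mod 41))
Combine: y ≡ Σ r_i×M_i×(M_i⁻¹ mod m_i) = 42×1271×9 + 26×1763×23 + 4×1333×2 = 480438 + 1054274 + 10664 = 1545376
1545376 mod 54653 = 15092
y ≡ 15092 (mod 54653)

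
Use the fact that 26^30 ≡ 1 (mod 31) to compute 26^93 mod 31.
By Fermat: 26^{30} ≡ 1 (mod 31). 93 = 3×30 + 3. So 26^{93} ≡ 26^{3} ≡ 30 (mod 31)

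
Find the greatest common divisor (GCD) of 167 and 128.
1

Using the Euclidean algorithm:
167 = 1 × 128 + 39
128 = 3 × 39 + 11
39 = 3 × 11 + 6
11 = 1 × 6 + 5
6 = 1 × 5 + 1
5 = 5 × 1 + 0

GCD(167, 128) = 1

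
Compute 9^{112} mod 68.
1

Using successive squaring:
Binary expansion of 112: 1110000
Powers of 9 mod 68 (each is the square of the previous):
  9^1 ≡ 9 (mod 68)
  9^2 ≡ 9² = 81 ≡ 13 (mod 68)
  9^4 ≡ 13² = 169 ≡ 33 (mod 68)
  9^8 ≡ 33² = 1089 ≡ 1 (mod 68)
  9^16 ≡ 1² = 1 ≡ 1 (mod 68)
  9^32 ≡ 1² = 1 ≡ 1 (mod 68)
  9^64 ≡ 1² = 1 ≡ 1 (mod 68)
112 = 64 + 32 + 16, so 9^112 = 9^64 × 9^32 × 9^16 ≡ 1 × 1 × 1 (mod 68)
Multiplying step by step:
  1 × 1 = 1 ≡ 1 (mod 68)
  1 × 1 = 1 ≡ 1 (mod 68)
Result: 9^112 ≡ 1 (mod 68)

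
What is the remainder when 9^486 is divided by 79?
Using Fermat: 9^{78} ≡ 1 (mod 79). 486 ≡ 18 (mod 78). So 9^{486} ≡ 9^{18} ≡ 38 (mod 79)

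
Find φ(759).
440

Prime factorization: 759 = 3 × 11 × 23
Using the formula φ(n) = n × Π(1 - 1/p) for each prime factor p:
φ(759) = 759 × (1 - 1/3) × (1 - 1/11) × (1 - 1/23)
φ(759) = 440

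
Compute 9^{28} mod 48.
33

Using successive squaring:
Binary expansion of 28: 11100
Powers of 9 mod 48 (each is the square of the previous):
  9^1 ≡ 9 (mod 48)
  9^2 ≡ 9² = 81 ≡ 33 (mod 48)
  9^4 ≡ 33² = 1089 ≡ 33 (mod 48)
  9^8 ≡ 33² = 1089 ≡ 33 (mod 48)
  9^16 ≡ 33² = 1089 ≡ 33 (mod 48)
28 = 16 + 8 + 4, so 9^28 = 9^16 × 9^8 × 9^4 ≡ 33 × 33 × 33 (mod 48)
Multiplying step by step:
  33 × 33 = 1089 ≡ 33 (mod 48)
  33 × 33 = 1089 ≡ 33 (mod 48)
Result: 9^28 ≡ 33 (mod 48)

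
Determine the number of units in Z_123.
80

Prime factorization: 123 = 3 × 41
Using the formula φ(n) = n × Π(1 - 1/p) for each prime factor p:
φ(123) = 123 × (1 - 1/3) × (1 - 1/41)
φ(123) = 80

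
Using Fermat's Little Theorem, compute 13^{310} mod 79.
36

By Fermat's Little Theorem, a^(p-1) ≡ 1 (mod p) for prime p and gcd(a, p) = 1
Here p = 79, so 13^78 ≡ 1 (mod 79)
We can reduce the exponent: 310 mod 78 = 76
So 13^310 ≡ 13^76 (mod 79)
Computing: 13^76 mod 79 = 36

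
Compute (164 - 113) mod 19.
13

(164 - 113) = 51
51 mod 19 = 13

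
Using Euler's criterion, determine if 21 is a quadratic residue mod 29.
By Euler's criterion: 21^{14} ≡ 28 (mod 29). Since this equals -1 (≡ 28), 21 is not a QR.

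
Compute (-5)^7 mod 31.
(-5) ≡ 26 (mod 31). 7 = 4 + 2 + 1 (binary 111). Repeated squaring mod 31: 26^1 ≡ 26; 26^2 ≡ 26² = 676 ≡ 25; 26^4 ≡ 25² = 625 ≡ 5. Multiply: (-5)^7 ≡ 26^4 × 26^2 × 26^1 ≡ 5 × 25 × 26 (mod 31): 5 × 25 = 125 ≡ 1; 1 × 26 = 26 ≡ 26. So (-5)^7 ≡ 26 (mod 31).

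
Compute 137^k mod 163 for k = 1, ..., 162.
g^1, g^2, ..., g^{162} mod 163: {137, 24, 28, 87, 20, 132, 154, 71, 110, 74, 32, 146, 116, 81, 13, 151, 149, 38, 153, 97, 86, 46, 108, 126, 147, 90, 105, 41, 75, 6, 7, 144, 5, 33, 120, 140, 109, 100, 8, 118, 29, 61, 44, 160, 78, 91, 79, 65, 103, 93, 27, 113, 159, 104, 67, 51, 141, 83, 124, 36, 42, 49, 30, 35, 68, 25, 2, 111, 48, 56, 11, 40, 101, 145, 142, 57, 148, 64, 129, 69, 162, 26, 139, 135, 76, 143, 31, 9, 92, 53, 89, 131, 17, 47, 82, 150, 12, 14, 125, 10, 66, 77, 117, 55, 37, 16, 73, 58, 122, 88, 157, 156, 19, 158, 130, 43, 23, 54, 63, 155, 45, 134, 102, 119, 3, 85, 72, 84, 98, 60, 70, 136, 50, 4, 59, 96, 112, 22, 80, 39, 127, 121, 114, 133, 128, 95, 138, 161, 52, 115, 107, 152, 123, 62, 18, 21, 106, 15, 99, 34, 94, 1}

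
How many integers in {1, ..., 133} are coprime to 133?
108

Prime factorization: 133 = 7 × 19
Using the formula φ(n) = n × Π(1 - 1/p) for each prime factor p:
φ(133) = 133 × (1 - 1/7) × (1 - 1/19)
φ(133) = 108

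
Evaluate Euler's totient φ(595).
384

Prime factorization: 595 = 5 × 7 × 17
Using the formula φ(n) = n × Π(1 - 1/p) for each prime factor p:
φ(595) = 595 × (1 - 1/5) × (1 - 1/7) × (1 - 1/17)
φ(595) = 384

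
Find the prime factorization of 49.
7^2

Divide by primes starting from smallest:
49 ÷ 7 = 7
7 ÷ 7 = 1

49 = 7^2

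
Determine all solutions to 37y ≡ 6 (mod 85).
53

Since gcd(37, 85) = 1 divides 6, a solution exists.
Multiply both sides by the inverse of 37 mod 85:
  37^(-1) mod 85 = 23
  x ≡ 23 × 6 ≡ 138 ≡ 53 (mod 85)
Verification: 37 × 53 = 1961 = 23 × 85 + 6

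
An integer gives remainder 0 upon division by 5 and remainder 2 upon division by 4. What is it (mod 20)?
M = 5 × 4 = 20. M₁ = 4, y₁ ≡ 4 (mod 5). M₂ = 5, y₂ ≡ 1 (mod 4). t = 0×4×4 + 2×5×1 ≡ 10 (mod 20). The smallest positive such number is 10.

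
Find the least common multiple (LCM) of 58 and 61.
3538

First find GCD(58, 61) using the Euclidean algorithm:
58 = 0 × 61 + 58
61 = 1 × 58 + 3
58 = 19 × 3 + 1
3 = 3 × 1 + 0
GCD(58, 61) = 1

LCM formula: LCM(a, b) = (a × b) / GCD(a, b)
LCM(58, 61) = (58 × 61) / 1
LCM(58, 61) = 3538 / 1
LCM(58, 61) = 3538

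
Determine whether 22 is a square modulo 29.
By Euler's criterion: 22^{14} ≡ 1 (mod 29). Since this equals 1, 22 is a QR.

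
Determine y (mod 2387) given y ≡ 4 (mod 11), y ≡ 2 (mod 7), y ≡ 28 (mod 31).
1423

Using the Chinese Remainder Theorem:
M = product of moduli = 2387
For equation 1: M_1 = 217, 217 ≡ 8 (mod 11), inverse of 217 mod 11 is 7 (check: 8 × 7 = 56 ≡ 1 (mod 11))
For equation 2: M_2 = 341, 341 ≡ 5 (mod 7), inverse of 341 mod 7 is 3 (check: 5 × 3 = 15 ≡ 1 (mod 7))
For equation 3: M_3 = 77, 77 ≡ 15 (mod 31), inverse of 77 mod 31 is 29 (check: 15 × 29 = 435 ≡ 1 (mod 31))
Combine: y ≡ Σ r_i×M_i×(M_i⁻¹ mod m_i) = 4×217×7 + 2×341×3 + 28×77×29 = 6076 + 2046 + 62524 = 70646
70646 mod 2387 = 1423
y ≡ 1423 (mod 2387)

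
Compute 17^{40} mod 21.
4

Using successive squaring:
Binary expansion of 40: 101000
Powers of 17 mod 21 (each is the square of the previous):
  17^1 ≡ 17 (mod 21)
  17^2 ≡ 17² = 289 ≡ 16 (mod 21)
  17^4 ≡ 16² = 256 ≡ 4 (mod 21)
  17^8 ≡ 4² = 16 ≡ 16 (mod 21)
  17^16 ≡ 16² = 256 ≡ 4 (mod 21)
  17^32 ≡ 4² = 16 ≡ 16 (mod 21)
40 = 32 + 8, so 17^40 = 17^32 × 17^8 ≡ 16 × 16 (mod 21)
Multiplying step by step:
  16 × 16 = 256 ≡ 4 (mod 21)
Result: 17^40 ≡ 4 (mod 21)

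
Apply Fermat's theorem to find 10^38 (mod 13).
By Fermat: 10^{12} ≡ 1 (mod 13). 38 = 3×12 + 2. So 10^{38} ≡ 10^{2} ≡ 9 (mod 13)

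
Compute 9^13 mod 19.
Using repeated squaring. 13 = 8 + 4 + 1 (binary 1101). Repeated squaring mod 19: 9^1 ≡ 9; 9^2 ≡ 9² = 81 ≡ 5; 9^4 ≡ 5² = 25 ≡ 6; 9^8 ≡ 6² = 36 ≡ 17. Multiply: 9^13 = 9^8 × 9^4 × 9^1 ≡ 17 × 6 × 9 (mod 19): 17 × 6 = 102 ≡ 7; 7 × 9 = 63 ≡ 6. So 9^13 ≡ 6 (mod 19).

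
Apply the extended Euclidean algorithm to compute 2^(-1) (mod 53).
Extended GCD: 2(-26) + 53(1) = 1. So 2^(-1) ≡ 27 ≡ 27 (mod 53). Verify: 2 × 27 = 54 ≡ 1 (mod 53)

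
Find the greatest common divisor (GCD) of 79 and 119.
1

Using the Euclidean algorithm:
79 = 0 × 119 + 79
119 = 1 × 79 + 40
79 = 1 × 40 + 39
40 = 1 × 39 + 1
39 = 39 × 1 + 0

GCD(79, 119) = 1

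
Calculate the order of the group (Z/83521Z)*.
78608

Prime factorization: 83521 = 17^4
Using the formula φ(n) = n × Π(1 - 1/p) for each prime factor p:
φ(83521) = 83521 × (1 - 1/17)
φ(83521) = 78608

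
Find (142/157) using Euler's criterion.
(142/157) = 142^{78} mod 157 = -1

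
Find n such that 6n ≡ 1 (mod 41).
6^(-1) ≡ 7 (mod 41). Verification: 6 × 7 = 42 ≡ 1 (mod 41)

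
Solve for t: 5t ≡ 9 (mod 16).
5

Since gcd(5, 16) = 1 divides 9, a solution exists.
Multiply both sides by the inverse of 5 mod 16:
  5^(-1) mod 16 = 13
  x ≡ 13 × 9 ≡ 117 ≡ 5 (mod 16)
Verification: 5 × 5 = 25 = 1 × 16 + 9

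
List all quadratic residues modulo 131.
QRs mod 131: {1, 3, 4, 5, 7, 9, 11, 12, 13, 15, 16, 20, 21, 25, 27, 28, 33, 34, 35, 36, 38, 39, 41, 43, 44, 45, 46, 48, 49, 52, 53, 55, 58, 59, 60, 61, 62, 63, 64, 65, 74, 75, 77, 80, 81, 84, 89, 91, 94, 99, 100, 101, 102, 105, 107, 108, 109, 112, 113, 114, 117, 121, 123, 125, 129}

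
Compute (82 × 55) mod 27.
1

(82 × 55) = 4510
4510 mod 27 = 1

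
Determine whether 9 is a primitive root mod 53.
p - 1 = 52 has prime divisors 2, 13. Check 9^(52/q) mod 53 for each: 9^(52/2) = 9^26 ≡ 1, 9^(52/13) = 9^4 ≡ 42 (mod 53). Since 9^26 ≡ 1 (mod 53), the order of 9 divides 26 (in fact the order is 26) ≠ 52, so it is not a primitive root.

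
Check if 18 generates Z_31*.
p - 1 = 30 has prime divisors 2, 3, 5. Check 18^(30/q) mod 31 for each: 18^(30/2) = 18^15 ≡ 1, 18^(30/3) = 18^10 ≡ 5, 18^(30/5) = 18^6 ≡ 16 (mod 31). Since 18^15 ≡ 1 (mod 31), the order of 18 divides 15 (in fact the order is 15) ≠ 30, so it is not a primitive root.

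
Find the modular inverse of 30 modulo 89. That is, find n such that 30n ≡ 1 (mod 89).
3

Using Extended Euclidean Algorithm:
gcd(30, 89) = 1
Bezout coefficients: 30 × 3 + 89 × -1 = 1
So 30 × 3 ≡ 1 (mod 89)
The inverse is 3 mod 89 = 3
Verification: 30 × 3 = 90 = 1 × 89 + 1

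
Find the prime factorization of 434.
2 × 7 × 31

Divide by primes starting from smallest:
434 ÷ 2 = 217
217 ÷ 7 = 31
31 ÷ 31 = 1

434 = 2 × 7 × 31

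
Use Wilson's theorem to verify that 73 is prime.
(72)! mod 73 = 72. Since this equals -1 (mod 73), Wilson confirms 73 is prime.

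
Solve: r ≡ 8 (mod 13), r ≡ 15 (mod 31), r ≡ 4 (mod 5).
M = 13 × 31 × 5 = 2015. M₁ = 155, y₁ ≡ 12 (mod 13). M₂ = 65, y₂ ≡ 21 (mod 31). M₃ = 403, y₃ ≡ 2 (mod 5). r = 8×155×12 + 15×65×21 + 4×403×2 ≡ 294 (mod 2015)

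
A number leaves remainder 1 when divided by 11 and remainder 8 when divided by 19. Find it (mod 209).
M = 11 × 19 = 209. M₁ = 19, y₁ ≡ 7 (mod 11). M₂ = 11, y₂ ≡ 7 (mod 19). y = 1×19×7 + 8×11×7 ≡ 122 (mod 209)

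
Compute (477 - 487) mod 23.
13

(477 - 487) = -10
-10 mod 23 = 13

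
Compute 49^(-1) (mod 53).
13

Using Extended Euclidean Algorithm:
gcd(49, 53) = 1
Bezout coefficients: 49 × 13 + 53 × -12 = 1
So 49 × 13 ≡ 1 (mod 53)
The inverse is 13 mod 53 = 13
Verification: 49 × 13 = 637 = 12 × 53 + 1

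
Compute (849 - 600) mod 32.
25

(849 - 600) = 249
249 mod 32 = 25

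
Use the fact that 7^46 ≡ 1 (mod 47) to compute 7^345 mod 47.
By Fermat: 7^{46} ≡ 1 (mod 47). 345 = 7×46 + 23. So 7^{345} ≡ 7^{23} ≡ 1 (mod 47)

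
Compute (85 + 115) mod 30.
20

(85 + 115) = 200
200 mod 30 = 20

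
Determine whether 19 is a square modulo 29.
By Euler's criterion: 19^{14} ≡ 28 (mod 29). Since this equals -1 (≡ 28), 19 is not a QR.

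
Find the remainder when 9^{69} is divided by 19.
By Fermat: 9^{18} ≡ 1 (mod 19). 69 = 3×18 + 15. So 9^{69} ≡ 9^{15} ≡ 11 (mod 19)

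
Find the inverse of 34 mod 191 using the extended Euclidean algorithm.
Extended GCD: 34(-73) + 191(13) = 1. So 34^(-1) ≡ 118 ≡ 118 (mod 191). Verify: 34 × 118 = 4012 ≡ 1 (mod 191)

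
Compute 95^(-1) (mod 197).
95^(-1) ≡ 56 (mod 197). Verification: 95 × 56 = 5320 ≡ 1 (mod 197)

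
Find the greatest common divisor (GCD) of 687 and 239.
1

Using the Euclidean algorithm:
687 = 2 × 239 + 209
239 = 1 × 209 + 30
209 = 6 × 30 + 29
30 = 1 × 29 + 1
29 = 29 × 1 + 0

GCD(687, 239) = 1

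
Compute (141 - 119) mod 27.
22

(141 - 119) = 22
22 mod 27 = 22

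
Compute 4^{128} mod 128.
0

Using successive squaring:
Binary expansion of 128: 10000000
Powers of 4 mod 128 (each is the square of the previous):
  4^1 ≡ 4 (mod 128)
  4^2 ≡ 4² = 16 ≡ 16 (mod 128)
  4^4 ≡ 16² = 256 ≡ 0 (mod 128)
  4^8 ≡ 0² = 0 ≡ 0 (mod 128)
  4^16 ≡ 0² = 0 ≡ 0 (mod 128)
  4^32 ≡ 0² = 0 ≡ 0 (mod 128)
  4^64 ≡ 0² = 0 ≡ 0 (mod 128)
  4^128 ≡ 0² = 0 ≡ 0 (mod 128)
128 is a power of 2, so 4^128 is the last square: ≡ 0 (mod 128)
Result: 4^128 ≡ 0 (mod 128)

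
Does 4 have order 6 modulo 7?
p - 1 = 6 has prime divisors 2, 3. Check 4^(6/q) mod 7 for each: 4^(6/2) = 4^3 ≡ 1, 4^(6/3) = 4^2 ≡ 2 (mod 7). Since 4^3 ≡ 1 (mod 7), the order of 4 divides 3 (in fact the order is 3) ≠ 6, so it is not a primitive root.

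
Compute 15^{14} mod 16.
1

Using successive squaring:
Binary expansion of 14: 1110
Powers of 15 mod 16 (each is the square of the previous):
  15^1 ≡ 15 (mod 16)
  15^2 ≡ 15² = 225 ≡ 1 (mod 16)
  15^4 ≡ 1² = 1 ≡ 1 (mod 16)
  15^8 ≡ 1² = 1 ≡ 1 (mod 16)
14 = 8 + 4 + 2, so 15^14 = 15^8 × 15^4 × 15^2 ≡ 1 × 1 × 1 (mod 16)
Multiplying step by step:
  1 × 1 = 1 ≡ 1 (mod 16)
  1 × 1 = 1 ≡ 1 (mod 16)
Result: 15^14 ≡ 1 (mod 16)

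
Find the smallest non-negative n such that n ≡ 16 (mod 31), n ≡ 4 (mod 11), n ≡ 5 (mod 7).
1566

Using the Chinese Remainder Theorem:
M = product of moduli = 2387
For equation 1: M_1 = 77, 77 ≡ 15 (mod 31), inverse of 77 mod 31 is 29 (check: 15 × 29 = 435 ≡ 1 (mod 31))
For equation 2: M_2 = 217, 217 ≡ 8 (mod 11), inverse of 217 mod 11 is 7 (check: 8 × 7 = 56 ≡ 1 (mod 11))
For equation 3: M_3 = 341, 341 ≡ 5 (mod 7), inverse of 341 mod 7 is 3 (check: 5 × 3 = 15 ≡ 1 (mod 7))
Combine: n ≡ Σ r_i×M_i×(M_i⁻¹ mod m_i) = 16×77×29 + 4×217×7 + 5×341×3 = 35728 + 6076 + 5115 = 46919
46919 mod 2387 = 1566
n ≡ 1566 (mod 2387)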